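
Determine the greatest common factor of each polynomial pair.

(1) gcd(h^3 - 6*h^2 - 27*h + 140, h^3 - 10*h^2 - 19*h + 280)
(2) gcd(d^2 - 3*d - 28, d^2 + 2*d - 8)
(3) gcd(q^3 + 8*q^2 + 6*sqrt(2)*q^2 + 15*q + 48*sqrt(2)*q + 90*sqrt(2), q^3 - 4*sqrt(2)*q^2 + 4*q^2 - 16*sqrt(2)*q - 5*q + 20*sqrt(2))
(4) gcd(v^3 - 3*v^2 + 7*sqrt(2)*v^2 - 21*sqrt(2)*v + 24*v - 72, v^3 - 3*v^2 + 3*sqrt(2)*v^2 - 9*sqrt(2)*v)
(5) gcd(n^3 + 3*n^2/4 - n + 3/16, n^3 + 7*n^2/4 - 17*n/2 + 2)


(1) = h^2 - 2*h - 35
(2) = gcd((d - 7)*(d + 4), (d - 2)*(d + 4)) = d + 4
(3) = gcd((q + 3)*(q + 5)*(q + 6*sqrt(2)), (q - 1)*(q + 5)*(q - 4*sqrt(2))) = q + 5
(4) = gcd((v - 3)*(v + 3*sqrt(2))*(v + 4*sqrt(2)), v*(v - 3)*(v + 3*sqrt(2))) = v^2 + v*(-3 + 3*sqrt(2)) - 9*sqrt(2)
(5) = gcd((n - 1/2)*(n - 1/4)*(n + 3/2), (n - 2)*(n - 1/4)*(n + 4)) = n - 1/4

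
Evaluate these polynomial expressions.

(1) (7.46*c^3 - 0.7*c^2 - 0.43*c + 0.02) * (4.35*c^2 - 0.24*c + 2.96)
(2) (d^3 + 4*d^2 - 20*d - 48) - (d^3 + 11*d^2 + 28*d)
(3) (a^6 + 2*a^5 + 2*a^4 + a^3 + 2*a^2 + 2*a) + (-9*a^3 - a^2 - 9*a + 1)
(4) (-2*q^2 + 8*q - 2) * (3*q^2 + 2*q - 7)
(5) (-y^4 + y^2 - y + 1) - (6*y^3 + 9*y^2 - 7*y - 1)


(1) = 32.451*c^5 - 4.8354*c^4 + 20.3791*c^3 - 1.8818*c^2 - 1.2776*c + 0.0592
(2) = -7*d^2 - 48*d - 48
(3) = a^6 + 2*a^5 + 2*a^4 - 8*a^3 + a^2 - 7*a + 1
(4) = -6*q^4 + 20*q^3 + 24*q^2 - 60*q + 14
(5) = -y^4 - 6*y^3 - 8*y^2 + 6*y + 2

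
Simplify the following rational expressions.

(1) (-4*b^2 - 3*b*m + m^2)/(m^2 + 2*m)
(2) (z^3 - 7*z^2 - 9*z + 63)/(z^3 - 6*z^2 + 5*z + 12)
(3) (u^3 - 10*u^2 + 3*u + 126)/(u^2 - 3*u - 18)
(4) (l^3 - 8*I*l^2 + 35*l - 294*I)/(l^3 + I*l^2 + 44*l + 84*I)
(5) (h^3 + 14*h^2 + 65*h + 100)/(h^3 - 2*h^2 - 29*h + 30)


(1) = (-4*b^2 - 3*b*m + m^2)/(m^2 + 2*m)
(2) = (z^2 - 4*z - 21)/(z^2 - 3*z - 4)
(3) = u - 7
(4) = (l - 7*I)/(l + 2*I)
(5) = (h^2 + 9*h + 20)/(h^2 - 7*h + 6)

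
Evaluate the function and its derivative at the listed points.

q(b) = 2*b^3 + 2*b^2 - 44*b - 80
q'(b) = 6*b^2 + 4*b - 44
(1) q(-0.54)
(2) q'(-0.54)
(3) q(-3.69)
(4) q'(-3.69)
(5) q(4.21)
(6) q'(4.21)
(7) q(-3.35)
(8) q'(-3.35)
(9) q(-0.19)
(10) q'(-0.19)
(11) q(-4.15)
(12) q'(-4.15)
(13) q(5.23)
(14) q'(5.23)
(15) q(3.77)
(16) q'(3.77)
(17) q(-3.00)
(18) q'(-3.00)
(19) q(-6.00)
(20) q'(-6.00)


(1) = -55.97
(2) = -44.41
(3) = 9.11
(4) = 22.94
(5) = -80.55
(6) = 79.18
(7) = 14.65
(8) = 9.94
(9) = -71.58
(10) = -44.54
(11) = -5.90
(12) = 42.74
(13) = 30.70
(14) = 141.04
(15) = -110.29
(16) = 56.36
(17) = 16.00
(18) = -2.00
(19) = -176.00
(20) = 148.00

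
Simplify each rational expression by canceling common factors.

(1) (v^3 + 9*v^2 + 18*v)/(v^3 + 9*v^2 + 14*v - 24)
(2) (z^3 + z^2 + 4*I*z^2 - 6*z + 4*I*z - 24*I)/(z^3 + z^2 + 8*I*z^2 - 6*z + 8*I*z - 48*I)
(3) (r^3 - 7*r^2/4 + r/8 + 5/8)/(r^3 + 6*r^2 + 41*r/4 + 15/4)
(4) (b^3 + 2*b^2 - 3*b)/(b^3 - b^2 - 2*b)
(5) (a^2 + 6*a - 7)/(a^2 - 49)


(1) = (v^2 + 3*v)/(v^2 + 3*v - 4)
(2) = (z + 4*I)/(z + 8*I)
(3) = (4*r^2 - 9*r + 5)/(4*r^2 + 22*r + 30)
(4) = (b^2 + 2*b - 3)/(b^2 - b - 2)
(5) = (a - 1)/(a - 7)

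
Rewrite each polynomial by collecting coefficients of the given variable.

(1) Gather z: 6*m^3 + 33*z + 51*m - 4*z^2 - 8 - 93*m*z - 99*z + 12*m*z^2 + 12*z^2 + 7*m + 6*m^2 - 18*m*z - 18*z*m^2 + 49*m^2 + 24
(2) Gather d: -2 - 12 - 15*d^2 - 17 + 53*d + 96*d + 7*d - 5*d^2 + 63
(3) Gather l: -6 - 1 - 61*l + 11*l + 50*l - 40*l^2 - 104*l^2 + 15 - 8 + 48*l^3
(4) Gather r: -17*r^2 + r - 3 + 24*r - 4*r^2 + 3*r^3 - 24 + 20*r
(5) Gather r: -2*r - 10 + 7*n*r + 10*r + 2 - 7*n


(1) = 6*m^3 + 55*m^2 + 58*m + z^2*(12*m + 8) + z*(-18*m^2 - 111*m - 66) + 16
(2) = -20*d^2 + 156*d + 32
(3) = 48*l^3 - 144*l^2
(4) = 3*r^3 - 21*r^2 + 45*r - 27
(5) = -7*n + r*(7*n + 8) - 8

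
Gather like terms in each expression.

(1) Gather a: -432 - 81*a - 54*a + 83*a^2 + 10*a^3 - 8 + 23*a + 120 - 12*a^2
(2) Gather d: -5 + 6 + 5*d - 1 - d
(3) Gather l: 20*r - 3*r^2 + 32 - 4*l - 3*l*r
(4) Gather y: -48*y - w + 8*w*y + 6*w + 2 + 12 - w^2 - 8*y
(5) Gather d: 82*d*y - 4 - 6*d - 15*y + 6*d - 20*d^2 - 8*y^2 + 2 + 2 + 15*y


(1) = 10*a^3 + 71*a^2 - 112*a - 320
(2) = 4*d
(3) = l*(-3*r - 4) - 3*r^2 + 20*r + 32
(4) = -w^2 + 5*w + y*(8*w - 56) + 14
(5) = -20*d^2 + 82*d*y - 8*y^2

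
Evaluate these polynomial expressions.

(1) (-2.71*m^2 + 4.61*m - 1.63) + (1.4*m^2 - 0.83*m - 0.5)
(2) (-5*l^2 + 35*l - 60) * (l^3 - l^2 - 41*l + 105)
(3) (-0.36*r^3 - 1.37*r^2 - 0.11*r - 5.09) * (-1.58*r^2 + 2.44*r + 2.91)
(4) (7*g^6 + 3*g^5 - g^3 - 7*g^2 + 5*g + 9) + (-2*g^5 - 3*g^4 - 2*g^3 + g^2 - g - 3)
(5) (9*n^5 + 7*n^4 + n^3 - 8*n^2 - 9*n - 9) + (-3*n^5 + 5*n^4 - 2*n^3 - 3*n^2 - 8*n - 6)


(1) = -1.31*m^2 + 3.78*m - 2.13
(2) = -5*l^5 + 40*l^4 + 110*l^3 - 1900*l^2 + 6135*l - 6300
(3) = 0.5688*r^5 + 1.2862*r^4 - 4.2166*r^3 + 3.7871*r^2 - 12.7397*r - 14.8119
(4) = 7*g^6 + g^5 - 3*g^4 - 3*g^3 - 6*g^2 + 4*g + 6
(5) = 6*n^5 + 12*n^4 - n^3 - 11*n^2 - 17*n - 15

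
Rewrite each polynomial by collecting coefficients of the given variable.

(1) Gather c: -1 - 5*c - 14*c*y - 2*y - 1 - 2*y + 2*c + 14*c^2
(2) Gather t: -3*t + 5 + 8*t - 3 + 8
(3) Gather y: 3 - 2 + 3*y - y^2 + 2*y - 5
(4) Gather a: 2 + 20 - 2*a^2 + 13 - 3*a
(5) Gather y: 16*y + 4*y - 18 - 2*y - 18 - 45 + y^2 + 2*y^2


(1) = 14*c^2 + c*(-14*y - 3) - 4*y - 2
(2) = 5*t + 10
(3) = -y^2 + 5*y - 4
(4) = -2*a^2 - 3*a + 35
(5) = 3*y^2 + 18*y - 81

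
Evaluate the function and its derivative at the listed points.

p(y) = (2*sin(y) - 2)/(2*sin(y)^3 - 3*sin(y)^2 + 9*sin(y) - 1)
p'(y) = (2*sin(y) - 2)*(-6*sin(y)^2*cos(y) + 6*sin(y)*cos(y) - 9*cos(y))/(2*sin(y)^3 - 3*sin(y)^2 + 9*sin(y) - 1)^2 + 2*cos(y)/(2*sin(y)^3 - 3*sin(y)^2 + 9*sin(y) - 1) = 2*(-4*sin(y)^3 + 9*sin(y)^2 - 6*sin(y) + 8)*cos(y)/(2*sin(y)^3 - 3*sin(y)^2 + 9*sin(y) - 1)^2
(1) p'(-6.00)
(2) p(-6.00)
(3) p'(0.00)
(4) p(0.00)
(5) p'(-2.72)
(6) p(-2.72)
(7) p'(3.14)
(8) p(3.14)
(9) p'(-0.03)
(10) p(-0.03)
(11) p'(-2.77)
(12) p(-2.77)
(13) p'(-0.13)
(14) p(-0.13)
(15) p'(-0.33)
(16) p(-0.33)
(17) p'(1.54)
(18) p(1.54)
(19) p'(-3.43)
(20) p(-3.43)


(1) = 7.60
(2) = -1.09
(3) = 16.00
(4) = 2.00
(5) = -0.79
(6) = 0.53
(7) = -16.45
(8) = 2.03
(9) = 10.11
(10) = 1.62
(11) = -0.95
(12) = 0.57
(13) = 3.59
(14) = 1.02
(15) = 1.13
(16) = 0.62
(17) = 0.01
(18) = -0.00
(19) = -7.15
(20) = -1.05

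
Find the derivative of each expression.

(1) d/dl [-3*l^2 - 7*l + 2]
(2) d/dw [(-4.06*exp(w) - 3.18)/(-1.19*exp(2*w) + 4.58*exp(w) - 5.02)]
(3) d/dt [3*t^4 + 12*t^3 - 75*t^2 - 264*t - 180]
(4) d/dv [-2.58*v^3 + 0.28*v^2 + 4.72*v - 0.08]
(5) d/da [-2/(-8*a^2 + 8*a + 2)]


(1) = -6*l - 7
(2) = (-4.8314*exp(2*w) - 7.5684*exp(w) + 34.9456)*exp(w)/(1.4161*exp(4*w) - 10.9004*exp(3*w) + 32.924*exp(2*w) - 45.9832*exp(w) + 25.2004)
(3) = 12*t^3 + 36*t^2 - 150*t - 264
(4) = -7.74*v^2 + 0.56*v + 4.72
(5) = 4*(1 - 2*a)/(-4*a^2 + 4*a + 1)^2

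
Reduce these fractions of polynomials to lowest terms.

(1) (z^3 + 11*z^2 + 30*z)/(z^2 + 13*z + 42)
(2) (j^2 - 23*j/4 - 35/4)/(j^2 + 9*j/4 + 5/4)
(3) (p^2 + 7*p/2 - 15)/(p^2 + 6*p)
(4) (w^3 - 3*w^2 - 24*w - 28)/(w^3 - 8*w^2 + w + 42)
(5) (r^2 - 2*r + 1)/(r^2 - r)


(1) = (z^2 + 5*z)/(z + 7)
(2) = (j - 7)/(j + 1)
(3) = (2*p - 5)/(2*p)
(4) = (w + 2)/(w - 3)
(5) = (r - 1)/r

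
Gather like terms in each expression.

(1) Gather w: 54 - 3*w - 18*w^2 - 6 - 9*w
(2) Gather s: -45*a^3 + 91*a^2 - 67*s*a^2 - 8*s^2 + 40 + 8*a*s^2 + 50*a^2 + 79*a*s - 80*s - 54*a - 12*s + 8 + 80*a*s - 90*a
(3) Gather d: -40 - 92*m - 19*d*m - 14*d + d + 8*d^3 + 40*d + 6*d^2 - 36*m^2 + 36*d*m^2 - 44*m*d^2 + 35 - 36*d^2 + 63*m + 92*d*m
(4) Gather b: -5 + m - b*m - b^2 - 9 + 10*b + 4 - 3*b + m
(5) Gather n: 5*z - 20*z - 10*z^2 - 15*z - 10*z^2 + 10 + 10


(1) = -18*w^2 - 12*w + 48
(2) = -45*a^3 + 141*a^2 - 144*a + s^2*(8*a - 8) + s*(-67*a^2 + 159*a - 92) + 48
(3) = 8*d^3 + d^2*(-44*m - 30) + d*(36*m^2 + 73*m + 27) - 36*m^2 - 29*m - 5
(4) = -b^2 + b*(7 - m) + 2*m - 10
(5) = -20*z^2 - 30*z + 20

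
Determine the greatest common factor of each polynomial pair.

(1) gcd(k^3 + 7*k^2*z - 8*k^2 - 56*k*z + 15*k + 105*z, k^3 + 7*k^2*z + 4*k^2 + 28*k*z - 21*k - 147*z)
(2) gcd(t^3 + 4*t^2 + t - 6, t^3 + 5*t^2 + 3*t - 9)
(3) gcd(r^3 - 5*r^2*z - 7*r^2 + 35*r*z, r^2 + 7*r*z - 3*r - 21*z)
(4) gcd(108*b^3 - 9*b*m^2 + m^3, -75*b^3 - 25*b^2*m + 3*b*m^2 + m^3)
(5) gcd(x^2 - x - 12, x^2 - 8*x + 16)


(1) = gcd((k - 5)*(k - 3)*(k + 7*z), (k - 3)*(k + 7)*(k + 7*z)) = k^2 + 7*k*z - 3*k - 21*z
(2) = t^2 + 2*t - 3
(3) = gcd(r*(r - 7)*(r - 5*z), (r - 3)*(r + 7*z)) = 1
(4) = 3*b + m
(5) = x - 4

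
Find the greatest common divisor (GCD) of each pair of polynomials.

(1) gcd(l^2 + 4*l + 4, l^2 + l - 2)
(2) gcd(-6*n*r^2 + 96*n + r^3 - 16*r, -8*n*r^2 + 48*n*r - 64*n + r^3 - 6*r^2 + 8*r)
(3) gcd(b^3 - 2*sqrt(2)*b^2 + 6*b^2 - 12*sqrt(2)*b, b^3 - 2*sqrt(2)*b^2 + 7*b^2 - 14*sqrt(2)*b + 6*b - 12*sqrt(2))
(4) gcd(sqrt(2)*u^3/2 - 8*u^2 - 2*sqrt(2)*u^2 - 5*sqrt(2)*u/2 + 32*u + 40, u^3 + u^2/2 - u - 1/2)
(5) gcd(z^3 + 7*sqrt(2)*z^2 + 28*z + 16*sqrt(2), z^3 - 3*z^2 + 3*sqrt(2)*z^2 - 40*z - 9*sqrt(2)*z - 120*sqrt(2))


(1) = gcd((l + 2)^2, (l - 1)*(l + 2)) = l + 2
(2) = r - 4
(3) = b^2 + b*(6 - 2*sqrt(2)) - 12*sqrt(2)
(4) = gcd((u - 5)*(u - 8*sqrt(2))*(sqrt(2)*u/2 + sqrt(2)/2), (u - 1)*(u + 1/2)*(u + 1)) = u + 1
(5) = gcd((z + sqrt(2))*(z + 2*sqrt(2))*(z + 4*sqrt(2)), (z - 8)*(z + 5)*(z + 3*sqrt(2))) = 1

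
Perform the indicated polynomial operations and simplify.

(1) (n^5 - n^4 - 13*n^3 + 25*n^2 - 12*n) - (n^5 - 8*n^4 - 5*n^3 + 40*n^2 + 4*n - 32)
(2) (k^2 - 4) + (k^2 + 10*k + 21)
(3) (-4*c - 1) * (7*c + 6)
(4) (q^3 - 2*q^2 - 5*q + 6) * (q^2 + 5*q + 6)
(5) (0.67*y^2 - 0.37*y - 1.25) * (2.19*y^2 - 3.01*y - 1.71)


(1) = 7*n^4 - 8*n^3 - 15*n^2 - 16*n + 32
(2) = 2*k^2 + 10*k + 17
(3) = -28*c^2 - 31*c - 6
(4) = q^5 + 3*q^4 - 9*q^3 - 31*q^2 + 36
(5) = 1.4673*y^4 - 2.827*y^3 - 2.7695*y^2 + 4.3952*y + 2.1375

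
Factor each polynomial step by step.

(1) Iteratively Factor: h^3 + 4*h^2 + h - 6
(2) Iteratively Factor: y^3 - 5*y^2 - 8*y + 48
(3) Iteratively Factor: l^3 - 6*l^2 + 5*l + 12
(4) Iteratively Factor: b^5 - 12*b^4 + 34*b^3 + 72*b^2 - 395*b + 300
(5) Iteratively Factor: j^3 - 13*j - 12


(1) = (h - 1)*(h^2 + 5*h + 6) = (h - 1)*(h + 2)*(h + 3)
(2) = (y - 4)*(y^2 - y - 12) = (y - 4)^2*(y + 3)
(3) = (l - 4)*(l^2 - 2*l - 3) = (l - 4)*(l + 1)*(l - 3)
(4) = (b + 3)*(b^4 - 15*b^3 + 79*b^2 - 165*b + 100) = (b - 4)*(b + 3)*(b^3 - 11*b^2 + 35*b - 25) = (b - 4)*(b - 1)*(b + 3)*(b^2 - 10*b + 25) = (b - 5)*(b - 4)*(b - 1)*(b + 3)*(b - 5)
(5) = (j + 1)*(j^2 - j - 12) = (j - 4)*(j + 1)*(j + 3)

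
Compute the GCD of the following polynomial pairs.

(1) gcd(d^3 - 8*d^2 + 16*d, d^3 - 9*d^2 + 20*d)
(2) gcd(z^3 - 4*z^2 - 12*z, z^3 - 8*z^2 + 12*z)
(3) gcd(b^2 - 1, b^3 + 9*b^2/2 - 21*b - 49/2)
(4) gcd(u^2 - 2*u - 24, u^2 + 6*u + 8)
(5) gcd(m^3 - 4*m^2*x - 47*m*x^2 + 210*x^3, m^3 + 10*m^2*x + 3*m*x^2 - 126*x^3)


(1) = gcd(d*(d - 4)^2, d*(d - 5)*(d - 4)) = d^2 - 4*d
(2) = z^2 - 6*z
(3) = b + 1
(4) = gcd((u - 6)*(u + 4), (u + 2)*(u + 4)) = u + 4
(5) = gcd((m - 6*x)*(m - 5*x)*(m + 7*x), (m - 3*x)*(m + 6*x)*(m + 7*x)) = m + 7*x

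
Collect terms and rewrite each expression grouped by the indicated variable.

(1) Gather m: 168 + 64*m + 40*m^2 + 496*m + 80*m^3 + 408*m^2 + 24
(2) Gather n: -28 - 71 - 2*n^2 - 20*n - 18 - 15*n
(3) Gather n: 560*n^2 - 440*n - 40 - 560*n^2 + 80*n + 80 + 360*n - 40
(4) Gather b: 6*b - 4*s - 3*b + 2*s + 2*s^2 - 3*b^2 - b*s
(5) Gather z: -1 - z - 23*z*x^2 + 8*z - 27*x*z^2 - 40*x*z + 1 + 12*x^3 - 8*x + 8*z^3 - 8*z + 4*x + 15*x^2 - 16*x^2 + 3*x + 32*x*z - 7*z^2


(1) = 80*m^3 + 448*m^2 + 560*m + 192
(2) = -2*n^2 - 35*n - 117
(3) = 0
(4) = -3*b^2 + b*(3 - s) + 2*s^2 - 2*s
(5) = 12*x^3 - x^2 - x + 8*z^3 + z^2*(-27*x - 7) + z*(-23*x^2 - 8*x - 1)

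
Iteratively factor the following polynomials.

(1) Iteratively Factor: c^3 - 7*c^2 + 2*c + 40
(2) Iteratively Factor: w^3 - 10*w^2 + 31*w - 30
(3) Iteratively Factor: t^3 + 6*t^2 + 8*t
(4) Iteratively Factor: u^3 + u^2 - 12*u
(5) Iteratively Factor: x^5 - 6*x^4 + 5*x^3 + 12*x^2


(1) = (c + 2)*(c^2 - 9*c + 20) = (c - 5)*(c + 2)*(c - 4)
(2) = (w - 2)*(w^2 - 8*w + 15) = (w - 5)*(w - 2)*(w - 3)
(3) = (t + 4)*(t^2 + 2*t) = (t + 2)*(t + 4)*(t)
(4) = (u + 4)*(u^2 - 3*u) = u*(u + 4)*(u - 3)
(5) = (x)*(x^4 - 6*x^3 + 5*x^2 + 12*x) = x*(x + 1)*(x^3 - 7*x^2 + 12*x) = x*(x - 3)*(x + 1)*(x^2 - 4*x) = x^2*(x - 3)*(x + 1)*(x - 4)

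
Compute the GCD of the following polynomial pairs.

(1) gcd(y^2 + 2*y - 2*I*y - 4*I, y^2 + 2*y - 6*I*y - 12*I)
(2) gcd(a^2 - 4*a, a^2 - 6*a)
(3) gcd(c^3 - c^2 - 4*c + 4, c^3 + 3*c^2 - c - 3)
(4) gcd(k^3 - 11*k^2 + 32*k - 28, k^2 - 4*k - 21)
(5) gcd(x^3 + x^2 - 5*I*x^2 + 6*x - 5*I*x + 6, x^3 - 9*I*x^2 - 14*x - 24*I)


(1) = y + 2
(2) = a
(3) = c - 1
(4) = gcd((k - 7)*(k - 2)^2, (k - 7)*(k + 3)) = k - 7
(5) = x^2 - 5*I*x + 6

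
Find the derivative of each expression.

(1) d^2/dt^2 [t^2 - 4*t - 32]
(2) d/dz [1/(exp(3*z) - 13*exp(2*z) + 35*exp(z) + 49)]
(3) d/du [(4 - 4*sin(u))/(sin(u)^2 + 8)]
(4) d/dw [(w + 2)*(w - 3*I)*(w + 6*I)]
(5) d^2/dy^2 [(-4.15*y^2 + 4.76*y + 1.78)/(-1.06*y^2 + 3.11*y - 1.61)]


(1) = 2
(2) = (-3*exp(2*z) + 26*exp(z) - 35)*exp(z)/(exp(3*z) - 13*exp(2*z) + 35*exp(z) + 49)^2
(3) = 4*(sin(u)^2 - 2*sin(u) - 8)*cos(u)/(sin(u)^2 + 8)^2
(4) = 3*w^2 + w*(4 + 6*I) + 18 + 6*I
(5) = (16.665108*y^3 - 54.494388*y^2 + 83.948184*y - 54.510342)/(1.191016*y^6 - 10.483188*y^5 + 36.184266*y^4 - 61.925387*y^3 + 54.959121*y^2 - 24.184293*y + 4.173281)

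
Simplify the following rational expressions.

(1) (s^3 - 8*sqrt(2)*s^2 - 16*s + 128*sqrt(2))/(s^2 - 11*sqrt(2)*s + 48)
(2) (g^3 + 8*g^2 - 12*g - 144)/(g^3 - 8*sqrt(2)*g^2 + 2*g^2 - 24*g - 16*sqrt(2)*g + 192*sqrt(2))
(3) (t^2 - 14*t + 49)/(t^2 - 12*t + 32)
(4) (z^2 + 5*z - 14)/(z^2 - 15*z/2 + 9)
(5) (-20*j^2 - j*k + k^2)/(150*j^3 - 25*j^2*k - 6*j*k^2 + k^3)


(1) = (s^2 - 16)/(s - 3*sqrt(2))
(2) = (g + 6)/(g - 8*sqrt(2))
(3) = (t^2 - 14*t + 49)/(t^2 - 12*t + 32)
(4) = (2*z^2 + 10*z - 28)/(2*z^2 - 15*z + 18)
(5) = (-4*j - k)/(30*j^2 + j*k - k^2)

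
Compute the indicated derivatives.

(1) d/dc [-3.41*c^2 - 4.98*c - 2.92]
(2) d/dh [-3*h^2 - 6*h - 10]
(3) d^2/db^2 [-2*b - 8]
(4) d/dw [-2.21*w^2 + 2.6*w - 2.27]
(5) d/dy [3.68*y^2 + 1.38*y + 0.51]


(1) = -6.82*c - 4.98
(2) = -6*h - 6
(3) = 0
(4) = 2.6 - 4.42*w
(5) = 7.36*y + 1.38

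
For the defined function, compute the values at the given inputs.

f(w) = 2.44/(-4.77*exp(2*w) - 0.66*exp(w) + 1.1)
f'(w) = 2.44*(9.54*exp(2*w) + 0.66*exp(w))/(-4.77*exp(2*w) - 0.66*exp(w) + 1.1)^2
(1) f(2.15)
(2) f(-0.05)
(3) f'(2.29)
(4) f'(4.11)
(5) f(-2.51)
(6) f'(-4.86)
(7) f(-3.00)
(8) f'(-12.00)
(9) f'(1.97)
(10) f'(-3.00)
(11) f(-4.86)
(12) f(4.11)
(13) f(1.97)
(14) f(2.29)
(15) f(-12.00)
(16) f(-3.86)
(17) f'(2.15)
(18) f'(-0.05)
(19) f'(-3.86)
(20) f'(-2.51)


(1) = -0.01
(2) = -0.63
(3) = 0.01
(4) = 0.00
(5) = 2.40
(6) = 0.01
(7) = 2.31
(8) = 0.00
(9) = 0.02
(10) = 0.12
(11) = 2.23
(12) = -0.00
(13) = -0.01
(14) = -0.01
(15) = 2.22
(16) = 2.25
(17) = 0.01
(18) = 1.53
(19) = 0.04
(20) = 0.28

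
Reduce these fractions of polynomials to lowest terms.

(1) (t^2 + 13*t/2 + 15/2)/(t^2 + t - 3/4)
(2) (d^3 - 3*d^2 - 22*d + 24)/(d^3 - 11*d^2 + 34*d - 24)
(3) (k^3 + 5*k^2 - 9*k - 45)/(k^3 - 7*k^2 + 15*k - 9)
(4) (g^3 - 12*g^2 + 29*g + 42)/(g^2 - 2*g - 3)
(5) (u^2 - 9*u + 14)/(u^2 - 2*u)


(1) = (2*t + 10)/(2*t - 1)
(2) = (d + 4)/(d - 4)
(3) = (k^2 + 8*k + 15)/(k^2 - 4*k + 3)
(4) = (g^2 - 13*g + 42)/(g - 3)
(5) = (u - 7)/u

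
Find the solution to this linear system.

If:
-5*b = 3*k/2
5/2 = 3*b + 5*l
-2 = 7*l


Then:
b = 55/42
k = -275/63
l = -2/7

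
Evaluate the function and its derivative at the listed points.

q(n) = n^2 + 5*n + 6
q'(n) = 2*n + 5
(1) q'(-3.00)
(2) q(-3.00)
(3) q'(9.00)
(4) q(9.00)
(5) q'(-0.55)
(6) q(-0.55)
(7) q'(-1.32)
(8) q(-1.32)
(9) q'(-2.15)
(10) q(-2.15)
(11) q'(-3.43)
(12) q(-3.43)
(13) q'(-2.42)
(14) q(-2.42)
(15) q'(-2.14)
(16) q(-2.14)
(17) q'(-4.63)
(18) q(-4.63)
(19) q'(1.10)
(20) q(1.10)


(1) = -1.00
(2) = 0.00
(3) = 23.00
(4) = 132.00
(5) = 3.90
(6) = 3.55
(7) = 2.36
(8) = 1.14
(9) = 0.70
(10) = -0.13
(11) = -1.86
(12) = 0.61
(13) = 0.16
(14) = -0.24
(15) = 0.72
(16) = -0.12
(17) = -4.26
(18) = 4.29
(19) = 7.20
(20) = 12.71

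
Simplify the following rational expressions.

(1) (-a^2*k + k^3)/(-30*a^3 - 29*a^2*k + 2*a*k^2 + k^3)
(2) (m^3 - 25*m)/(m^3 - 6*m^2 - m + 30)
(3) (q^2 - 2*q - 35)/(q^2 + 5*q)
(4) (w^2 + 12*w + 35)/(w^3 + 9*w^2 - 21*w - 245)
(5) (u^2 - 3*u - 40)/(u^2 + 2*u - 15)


(1) = (a*k - k^2)/(30*a^2 - a*k - k^2)
(2) = (m^2 + 5*m)/(m^2 - m - 6)
(3) = (q - 7)/q
(4) = (w + 5)/(w^2 + 2*w - 35)
(5) = (u - 8)/(u - 3)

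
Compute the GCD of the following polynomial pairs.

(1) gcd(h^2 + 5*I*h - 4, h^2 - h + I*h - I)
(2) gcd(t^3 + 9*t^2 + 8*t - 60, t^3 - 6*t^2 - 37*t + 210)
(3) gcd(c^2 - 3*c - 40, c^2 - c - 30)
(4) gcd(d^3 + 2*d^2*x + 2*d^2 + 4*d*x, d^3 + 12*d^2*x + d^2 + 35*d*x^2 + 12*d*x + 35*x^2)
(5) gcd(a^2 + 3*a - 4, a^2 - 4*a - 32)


(1) = gcd((h + I)*(h + 4*I), (h - 1)*(h + I)) = h + I
(2) = gcd((t - 2)*(t + 5)*(t + 6), (t - 7)*(t - 5)*(t + 6)) = t + 6
(3) = c + 5
(4) = gcd(d*(d + 2)*(d + 2*x), (d + 1)*(d + 5*x)*(d + 7*x)) = 1
(5) = a + 4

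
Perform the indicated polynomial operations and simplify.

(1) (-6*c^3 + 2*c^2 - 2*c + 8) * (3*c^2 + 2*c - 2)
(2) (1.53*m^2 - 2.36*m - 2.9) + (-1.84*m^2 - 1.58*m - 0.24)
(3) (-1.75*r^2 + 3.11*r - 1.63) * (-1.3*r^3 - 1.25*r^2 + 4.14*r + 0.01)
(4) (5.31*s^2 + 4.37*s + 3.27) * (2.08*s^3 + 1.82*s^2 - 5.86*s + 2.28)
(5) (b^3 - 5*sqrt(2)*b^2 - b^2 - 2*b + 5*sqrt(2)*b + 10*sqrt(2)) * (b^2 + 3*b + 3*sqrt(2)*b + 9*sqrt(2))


(1) = -18*c^5 - 6*c^4 + 10*c^3 + 16*c^2 + 20*c - 16
(2) = -0.31*m^2 - 3.94*m - 3.14
(3) = 2.275*r^5 - 1.8555*r^4 - 9.0135*r^3 + 14.8954*r^2 - 6.7171*r - 0.0163
(4) = 11.0448*s^5 + 18.7538*s^4 - 16.3616*s^3 - 7.55*s^2 - 9.1986*s + 7.4556
(5) = b^5 - 2*sqrt(2)*b^4 + 2*b^4 - 35*b^3 - 4*sqrt(2)*b^3 - 66*b^2 + 10*sqrt(2)*b^2 + 12*sqrt(2)*b + 150*b + 180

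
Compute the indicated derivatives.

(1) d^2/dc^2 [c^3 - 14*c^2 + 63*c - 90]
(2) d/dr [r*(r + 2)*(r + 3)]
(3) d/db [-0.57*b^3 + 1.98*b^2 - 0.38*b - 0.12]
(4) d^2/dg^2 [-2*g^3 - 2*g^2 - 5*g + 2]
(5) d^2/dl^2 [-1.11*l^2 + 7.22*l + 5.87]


(1) = 6*c - 28
(2) = 3*r^2 + 10*r + 6
(3) = -1.71*b^2 + 3.96*b - 0.38
(4) = -12*g - 4
(5) = -2.22000000000000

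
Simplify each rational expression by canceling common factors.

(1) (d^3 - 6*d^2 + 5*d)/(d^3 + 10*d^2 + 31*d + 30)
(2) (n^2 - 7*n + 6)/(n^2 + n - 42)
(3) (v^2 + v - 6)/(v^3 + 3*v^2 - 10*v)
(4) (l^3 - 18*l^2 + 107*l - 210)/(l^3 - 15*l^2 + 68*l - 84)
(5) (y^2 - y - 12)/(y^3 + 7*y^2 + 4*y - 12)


(1) = (d^3 - 6*d^2 + 5*d)/(d^3 + 10*d^2 + 31*d + 30)
(2) = (n - 1)/(n + 7)
(3) = (v + 3)/(v^2 + 5*v)
(4) = (l - 5)/(l - 2)
(5) = (y^2 - y - 12)/(y^3 + 7*y^2 + 4*y - 12)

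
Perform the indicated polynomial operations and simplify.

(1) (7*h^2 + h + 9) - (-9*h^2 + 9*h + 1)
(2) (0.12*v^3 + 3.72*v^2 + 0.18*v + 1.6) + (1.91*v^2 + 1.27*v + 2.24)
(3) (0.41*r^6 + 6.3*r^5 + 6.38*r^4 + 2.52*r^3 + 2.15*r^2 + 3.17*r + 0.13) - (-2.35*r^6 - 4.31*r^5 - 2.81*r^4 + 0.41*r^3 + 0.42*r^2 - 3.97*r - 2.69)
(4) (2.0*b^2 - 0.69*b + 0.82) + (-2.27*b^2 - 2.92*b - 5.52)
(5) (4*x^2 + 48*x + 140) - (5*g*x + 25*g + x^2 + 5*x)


(1) = 16*h^2 - 8*h + 8
(2) = 0.12*v^3 + 5.63*v^2 + 1.45*v + 3.84
(3) = 2.76*r^6 + 10.61*r^5 + 9.19*r^4 + 2.11*r^3 + 1.73*r^2 + 7.14*r + 2.82
(4) = -0.27*b^2 - 3.61*b - 4.7
(5) = -5*g*x - 25*g + 3*x^2 + 43*x + 140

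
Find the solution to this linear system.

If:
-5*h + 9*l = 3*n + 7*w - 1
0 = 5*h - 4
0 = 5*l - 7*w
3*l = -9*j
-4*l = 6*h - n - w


Then:
h = 4/5
j = 203/205
l = -609/205
n = -1017/205
w = -87/41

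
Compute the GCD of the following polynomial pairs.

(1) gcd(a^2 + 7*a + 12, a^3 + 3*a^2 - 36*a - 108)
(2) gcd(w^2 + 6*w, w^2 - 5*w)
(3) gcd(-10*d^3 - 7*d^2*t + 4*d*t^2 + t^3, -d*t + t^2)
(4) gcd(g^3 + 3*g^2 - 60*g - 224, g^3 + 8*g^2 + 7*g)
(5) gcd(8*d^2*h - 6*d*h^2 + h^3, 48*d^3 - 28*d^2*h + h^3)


(1) = gcd((a + 3)*(a + 4), (a - 6)*(a + 3)*(a + 6)) = a + 3
(2) = w
(3) = 1
(4) = gcd((g - 8)*(g + 4)*(g + 7), g*(g + 1)*(g + 7)) = g + 7
(5) = 8*d^2 - 6*d*h + h^2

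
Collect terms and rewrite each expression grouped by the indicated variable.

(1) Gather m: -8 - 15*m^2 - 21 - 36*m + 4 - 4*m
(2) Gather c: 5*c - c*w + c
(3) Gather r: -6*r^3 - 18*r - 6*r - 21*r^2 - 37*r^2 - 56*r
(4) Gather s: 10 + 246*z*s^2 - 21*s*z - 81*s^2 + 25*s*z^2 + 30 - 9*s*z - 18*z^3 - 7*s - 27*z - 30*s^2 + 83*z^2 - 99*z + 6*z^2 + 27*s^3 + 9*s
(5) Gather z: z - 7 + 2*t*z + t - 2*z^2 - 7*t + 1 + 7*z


(1) = -15*m^2 - 40*m - 25
(2) = c*(6 - w)
(3) = -6*r^3 - 58*r^2 - 80*r
(4) = 27*s^3 + s^2*(246*z - 111) + s*(25*z^2 - 30*z + 2) - 18*z^3 + 89*z^2 - 126*z + 40
(5) = -6*t - 2*z^2 + z*(2*t + 8) - 6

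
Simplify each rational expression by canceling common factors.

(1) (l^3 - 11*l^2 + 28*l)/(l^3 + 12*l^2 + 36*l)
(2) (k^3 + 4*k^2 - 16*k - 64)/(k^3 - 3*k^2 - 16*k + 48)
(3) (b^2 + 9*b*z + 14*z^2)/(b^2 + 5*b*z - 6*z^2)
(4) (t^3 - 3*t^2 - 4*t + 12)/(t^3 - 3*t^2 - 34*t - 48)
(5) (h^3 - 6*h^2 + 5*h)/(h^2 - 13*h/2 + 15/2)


(1) = (l^2 - 11*l + 28)/(l^2 + 12*l + 36)
(2) = (k + 4)/(k - 3)
(3) = (-b^2 - 9*b*z - 14*z^2)/(-b^2 - 5*b*z + 6*z^2)
(4) = (t^2 - 5*t + 6)/(t^2 - 5*t - 24)
(5) = (2*h^2 - 2*h)/(2*h - 3)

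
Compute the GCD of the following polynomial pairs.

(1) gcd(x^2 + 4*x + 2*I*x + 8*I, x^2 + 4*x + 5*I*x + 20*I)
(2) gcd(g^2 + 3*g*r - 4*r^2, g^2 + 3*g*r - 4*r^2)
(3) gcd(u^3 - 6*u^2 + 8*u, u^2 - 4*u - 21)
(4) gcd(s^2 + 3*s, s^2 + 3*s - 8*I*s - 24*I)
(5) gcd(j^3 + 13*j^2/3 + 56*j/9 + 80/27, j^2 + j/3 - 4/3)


(1) = x + 4
(2) = gcd((g - r)*(g + 4*r), (g - r)*(g + 4*r)) = -g^2 - 3*g*r + 4*r^2
(3) = gcd(u*(u - 4)*(u - 2), (u - 7)*(u + 3)) = 1
(4) = s + 3
(5) = gcd((j + 4/3)^2*(j + 5/3), (j - 1)*(j + 4/3)) = j + 4/3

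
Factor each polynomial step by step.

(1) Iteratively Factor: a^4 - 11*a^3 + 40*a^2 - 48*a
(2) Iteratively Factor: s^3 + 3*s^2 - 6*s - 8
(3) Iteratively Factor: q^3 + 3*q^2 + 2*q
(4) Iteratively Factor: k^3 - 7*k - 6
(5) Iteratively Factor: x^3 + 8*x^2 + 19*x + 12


(1) = (a - 4)*(a^3 - 7*a^2 + 12*a) = a*(a - 4)*(a^2 - 7*a + 12) = a*(a - 4)^2*(a - 3)
(2) = (s + 4)*(s^2 - s - 2) = (s + 1)*(s + 4)*(s - 2)
(3) = (q)*(q^2 + 3*q + 2) = q*(q + 2)*(q + 1)
(4) = (k + 2)*(k^2 - 2*k - 3) = (k - 3)*(k + 2)*(k + 1)
(5) = (x + 1)*(x^2 + 7*x + 12) = (x + 1)*(x + 3)*(x + 4)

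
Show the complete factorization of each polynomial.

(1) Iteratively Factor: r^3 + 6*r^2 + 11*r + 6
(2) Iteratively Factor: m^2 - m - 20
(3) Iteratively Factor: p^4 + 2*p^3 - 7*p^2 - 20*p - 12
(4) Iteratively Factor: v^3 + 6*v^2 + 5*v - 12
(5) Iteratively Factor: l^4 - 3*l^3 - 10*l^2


(1) = (r + 1)*(r^2 + 5*r + 6) = (r + 1)*(r + 3)*(r + 2)
(2) = (m + 4)*(m - 5)
(3) = (p + 2)*(p^3 - 7*p - 6) = (p - 3)*(p + 2)*(p^2 + 3*p + 2) = (p - 3)*(p + 2)^2*(p + 1)
(4) = (v + 3)*(v^2 + 3*v - 4) = (v + 3)*(v + 4)*(v - 1)
(5) = (l)*(l^3 - 3*l^2 - 10*l) = l*(l + 2)*(l^2 - 5*l) = l^2*(l + 2)*(l - 5)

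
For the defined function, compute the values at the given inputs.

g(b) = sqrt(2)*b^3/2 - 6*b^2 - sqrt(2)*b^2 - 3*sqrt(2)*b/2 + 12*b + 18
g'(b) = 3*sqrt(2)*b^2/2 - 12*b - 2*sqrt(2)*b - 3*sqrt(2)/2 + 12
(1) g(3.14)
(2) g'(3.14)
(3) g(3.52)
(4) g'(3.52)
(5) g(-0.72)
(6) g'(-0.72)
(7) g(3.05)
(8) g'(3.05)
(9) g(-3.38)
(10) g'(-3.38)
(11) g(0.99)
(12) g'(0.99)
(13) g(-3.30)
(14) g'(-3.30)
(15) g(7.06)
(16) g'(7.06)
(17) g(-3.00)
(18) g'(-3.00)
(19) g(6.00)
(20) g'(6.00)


(1) = -2.19
(2) = -15.77
(3) = -8.25
(4) = -16.03
(5) = 6.78
(6) = 21.65
(7) = -0.78
(8) = -15.61
(9) = -127.40
(10) = 84.23
(11) = 21.20
(12) = -2.72
(13) = -120.75
(14) = 81.91
(15) = -32.98
(16) = 10.92
(17) = -97.46
(18) = 73.46
(19) = -36.90
(20) = -2.72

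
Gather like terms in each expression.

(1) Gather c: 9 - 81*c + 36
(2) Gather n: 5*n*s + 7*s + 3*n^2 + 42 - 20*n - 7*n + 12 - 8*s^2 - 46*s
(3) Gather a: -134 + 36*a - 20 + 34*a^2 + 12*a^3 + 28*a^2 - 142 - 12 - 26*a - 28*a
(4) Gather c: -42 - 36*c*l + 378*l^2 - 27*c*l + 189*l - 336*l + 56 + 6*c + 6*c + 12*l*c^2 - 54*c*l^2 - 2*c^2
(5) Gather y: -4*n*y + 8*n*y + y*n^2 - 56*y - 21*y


(1) = 45 - 81*c
(2) = 3*n^2 + n*(5*s - 27) - 8*s^2 - 39*s + 54
(3) = 12*a^3 + 62*a^2 - 18*a - 308
(4) = c^2*(12*l - 2) + c*(-54*l^2 - 63*l + 12) + 378*l^2 - 147*l + 14
(5) = y*(n^2 + 4*n - 77)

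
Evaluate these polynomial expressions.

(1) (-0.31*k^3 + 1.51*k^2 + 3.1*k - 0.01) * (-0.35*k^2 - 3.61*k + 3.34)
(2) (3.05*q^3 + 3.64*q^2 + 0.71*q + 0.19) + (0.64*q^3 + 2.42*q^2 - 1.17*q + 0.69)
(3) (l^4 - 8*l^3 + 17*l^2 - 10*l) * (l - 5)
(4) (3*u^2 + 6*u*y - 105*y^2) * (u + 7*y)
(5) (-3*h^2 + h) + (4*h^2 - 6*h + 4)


(1) = 0.1085*k^5 + 0.5906*k^4 - 7.5715*k^3 - 6.1441*k^2 + 10.3901*k - 0.0334
(2) = 3.69*q^3 + 6.06*q^2 - 0.46*q + 0.88
(3) = l^5 - 13*l^4 + 57*l^3 - 95*l^2 + 50*l
(4) = 3*u^3 + 27*u^2*y - 63*u*y^2 - 735*y^3
(5) = h^2 - 5*h + 4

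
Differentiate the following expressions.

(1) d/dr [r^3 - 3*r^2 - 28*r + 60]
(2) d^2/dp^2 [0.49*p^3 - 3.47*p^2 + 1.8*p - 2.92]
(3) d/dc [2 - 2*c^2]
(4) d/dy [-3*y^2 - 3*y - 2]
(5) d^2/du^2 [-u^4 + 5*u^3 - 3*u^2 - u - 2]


(1) = 3*r^2 - 6*r - 28
(2) = 2.94*p - 6.94
(3) = -4*c
(4) = -6*y - 3
(5) = -12*u^2 + 30*u - 6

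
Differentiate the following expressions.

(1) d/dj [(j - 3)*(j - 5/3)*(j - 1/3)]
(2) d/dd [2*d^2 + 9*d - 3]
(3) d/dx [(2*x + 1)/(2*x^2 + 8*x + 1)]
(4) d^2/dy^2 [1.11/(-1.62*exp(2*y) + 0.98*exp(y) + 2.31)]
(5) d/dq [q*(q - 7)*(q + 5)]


(1) = 3*j^2 - 10*j + 59/9
(2) = 4*d + 9
(3) = 2*(2*x^2 + 8*x - 2*(x + 2)*(2*x + 1) + 1)/(2*x^2 + 8*x + 1)^2
(4) = (1.11*(3.24*exp(y) - 0.98)*(6.48*exp(y) - 1.96)*exp(y) + (7.1928*exp(y) - 1.0878)*(-1.62*exp(2*y) + 0.98*exp(y) + 2.31))*exp(y)/(-1.62*exp(2*y) + 0.98*exp(y) + 2.31)^3
(5) = 3*q^2 - 4*q - 35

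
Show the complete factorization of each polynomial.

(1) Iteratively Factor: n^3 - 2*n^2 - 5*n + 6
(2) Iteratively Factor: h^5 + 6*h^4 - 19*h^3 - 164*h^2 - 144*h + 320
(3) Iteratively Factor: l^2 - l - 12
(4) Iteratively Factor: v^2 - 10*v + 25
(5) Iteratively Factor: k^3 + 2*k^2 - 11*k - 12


(1) = (n + 2)*(n^2 - 4*n + 3) = (n - 3)*(n + 2)*(n - 1)
(2) = (h + 4)*(h^4 + 2*h^3 - 27*h^2 - 56*h + 80) = (h + 4)^2*(h^3 - 2*h^2 - 19*h + 20) = (h + 4)^3*(h^2 - 6*h + 5) = (h - 1)*(h + 4)^3*(h - 5)
(3) = (l - 4)*(l + 3)
(4) = (v - 5)*(v - 5)
(5) = (k + 4)*(k^2 - 2*k - 3) = (k - 3)*(k + 4)*(k + 1)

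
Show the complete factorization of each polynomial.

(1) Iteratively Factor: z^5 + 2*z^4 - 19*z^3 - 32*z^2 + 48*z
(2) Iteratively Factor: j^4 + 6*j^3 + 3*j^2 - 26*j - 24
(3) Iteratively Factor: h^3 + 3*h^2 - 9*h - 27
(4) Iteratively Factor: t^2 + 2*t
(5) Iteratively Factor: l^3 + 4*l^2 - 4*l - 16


(1) = (z)*(z^4 + 2*z^3 - 19*z^2 - 32*z + 48) = z*(z + 3)*(z^3 - z^2 - 16*z + 16) = z*(z - 4)*(z + 3)*(z^2 + 3*z - 4) = z*(z - 4)*(z + 3)*(z + 4)*(z - 1)
(2) = (j + 1)*(j^3 + 5*j^2 - 2*j - 24) = (j + 1)*(j + 4)*(j^2 + j - 6) = (j + 1)*(j + 3)*(j + 4)*(j - 2)
(3) = (h - 3)*(h^2 + 6*h + 9) = (h - 3)*(h + 3)*(h + 3)
(4) = (t)*(t + 2)
(5) = (l + 2)*(l^2 + 2*l - 8) = (l + 2)*(l + 4)*(l - 2)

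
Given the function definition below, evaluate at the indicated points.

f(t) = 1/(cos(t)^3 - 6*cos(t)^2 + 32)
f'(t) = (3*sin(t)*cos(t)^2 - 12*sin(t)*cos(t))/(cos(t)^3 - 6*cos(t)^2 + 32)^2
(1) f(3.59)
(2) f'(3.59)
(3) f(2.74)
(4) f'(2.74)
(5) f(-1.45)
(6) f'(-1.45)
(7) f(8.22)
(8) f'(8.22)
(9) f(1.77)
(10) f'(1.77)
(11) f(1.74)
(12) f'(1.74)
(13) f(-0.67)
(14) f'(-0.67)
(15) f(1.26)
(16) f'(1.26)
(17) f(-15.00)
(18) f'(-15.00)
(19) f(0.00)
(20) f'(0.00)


(1) = 0.04
(2) = -0.01
(3) = 0.04
(4) = 0.01
(5) = 0.03
(6) = 0.00
(7) = 0.03
(8) = 0.00
(9) = 0.03
(10) = 0.00
(11) = 0.03
(12) = 0.00
(13) = 0.03
(14) = 0.01
(15) = 0.03
(16) = -0.00
(17) = 0.04
(18) = -0.01
(19) = 0.04
(20) = 0.00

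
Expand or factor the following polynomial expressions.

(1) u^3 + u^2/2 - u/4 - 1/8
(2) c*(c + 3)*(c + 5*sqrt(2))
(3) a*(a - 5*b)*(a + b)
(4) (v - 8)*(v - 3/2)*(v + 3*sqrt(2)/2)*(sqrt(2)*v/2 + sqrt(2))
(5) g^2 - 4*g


(1) = (u - 1/2)*(u + 1/2)^2
(2) = c^3 + 3*c^2 + 5*sqrt(2)*c^2 + 15*sqrt(2)*c
(3) = a^3 - 4*a^2*b - 5*a*b^2
(4) = sqrt(2)*v^4/2 - 15*sqrt(2)*v^3/4 + 3*v^3/2 - 45*v^2/4 - 7*sqrt(2)*v^2/2 - 21*v/2 + 12*sqrt(2)*v + 36
(5) = g*(g - 4)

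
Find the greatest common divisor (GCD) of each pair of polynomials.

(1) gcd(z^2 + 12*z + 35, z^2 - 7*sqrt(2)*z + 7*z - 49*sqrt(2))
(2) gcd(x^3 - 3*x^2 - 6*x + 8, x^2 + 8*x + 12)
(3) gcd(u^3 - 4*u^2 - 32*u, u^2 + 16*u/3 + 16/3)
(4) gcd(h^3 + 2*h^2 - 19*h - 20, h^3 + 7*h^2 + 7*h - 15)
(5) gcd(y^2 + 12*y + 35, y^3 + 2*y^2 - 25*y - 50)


(1) = gcd((z + 5)*(z + 7), (z + 7)*(z - 7*sqrt(2))) = z + 7
(2) = gcd((x - 4)*(x - 1)*(x + 2), (x + 2)*(x + 6)) = x + 2
(3) = u + 4
(4) = h + 5
(5) = y + 5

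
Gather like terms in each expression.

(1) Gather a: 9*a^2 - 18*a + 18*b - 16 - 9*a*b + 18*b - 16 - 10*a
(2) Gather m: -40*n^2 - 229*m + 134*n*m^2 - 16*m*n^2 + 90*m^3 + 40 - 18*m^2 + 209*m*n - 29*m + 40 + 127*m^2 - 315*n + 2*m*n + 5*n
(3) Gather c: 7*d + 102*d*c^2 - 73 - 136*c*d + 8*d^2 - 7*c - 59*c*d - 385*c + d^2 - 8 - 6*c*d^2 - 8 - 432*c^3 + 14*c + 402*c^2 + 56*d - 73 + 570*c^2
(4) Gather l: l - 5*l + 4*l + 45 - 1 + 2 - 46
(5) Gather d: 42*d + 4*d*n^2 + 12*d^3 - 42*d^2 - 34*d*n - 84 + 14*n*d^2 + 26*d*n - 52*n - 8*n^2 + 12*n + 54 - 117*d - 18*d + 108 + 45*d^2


(1) = 9*a^2 + a*(-9*b - 28) + 36*b - 32
(2) = 90*m^3 + m^2*(134*n + 109) + m*(-16*n^2 + 211*n - 258) - 40*n^2 - 310*n + 80
(3) = -432*c^3 + c^2*(102*d + 972) + c*(-6*d^2 - 195*d - 378) + 9*d^2 + 63*d - 162
(4) = 0
(5) = 12*d^3 + d^2*(14*n + 3) + d*(4*n^2 - 8*n - 93) - 8*n^2 - 40*n + 78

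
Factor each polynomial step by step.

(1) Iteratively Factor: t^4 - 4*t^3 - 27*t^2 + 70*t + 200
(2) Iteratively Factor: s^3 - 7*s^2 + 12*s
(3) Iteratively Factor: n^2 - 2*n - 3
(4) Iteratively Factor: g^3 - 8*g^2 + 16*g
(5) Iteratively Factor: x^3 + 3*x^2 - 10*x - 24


(1) = (t + 4)*(t^3 - 8*t^2 + 5*t + 50) = (t - 5)*(t + 4)*(t^2 - 3*t - 10) = (t - 5)*(t + 2)*(t + 4)*(t - 5)
(2) = (s - 3)*(s^2 - 4*s) = s*(s - 3)*(s - 4)
(3) = (n - 3)*(n + 1)
(4) = (g - 4)*(g^2 - 4*g) = g*(g - 4)*(g - 4)
(5) = (x + 2)*(x^2 + x - 12) = (x - 3)*(x + 2)*(x + 4)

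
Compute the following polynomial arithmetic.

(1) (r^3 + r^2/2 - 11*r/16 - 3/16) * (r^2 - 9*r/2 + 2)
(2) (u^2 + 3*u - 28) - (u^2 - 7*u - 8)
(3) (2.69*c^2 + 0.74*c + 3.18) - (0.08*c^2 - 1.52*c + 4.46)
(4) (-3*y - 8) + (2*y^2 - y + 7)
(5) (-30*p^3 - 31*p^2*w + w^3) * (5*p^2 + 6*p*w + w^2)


(1) = r^5 - 4*r^4 - 15*r^3/16 + 125*r^2/32 - 17*r/32 - 3/8
(2) = 10*u - 20
(3) = 2.61*c^2 + 2.26*c - 1.28
(4) = 2*y^2 - 4*y - 1
(5) = -150*p^5 - 335*p^4*w - 216*p^3*w^2 - 26*p^2*w^3 + 6*p*w^4 + w^5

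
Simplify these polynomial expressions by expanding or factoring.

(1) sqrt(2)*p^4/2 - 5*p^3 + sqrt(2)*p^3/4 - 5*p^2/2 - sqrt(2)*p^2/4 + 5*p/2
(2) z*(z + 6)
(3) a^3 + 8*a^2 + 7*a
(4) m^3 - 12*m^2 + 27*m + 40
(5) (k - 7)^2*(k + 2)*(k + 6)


(1) = p*(p - 1/2)*(p - 5*sqrt(2))*(sqrt(2)*p/2 + sqrt(2)/2)
(2) = z^2 + 6*z
(3) = a*(a + 1)*(a + 7)
(4) = (m - 8)*(m - 5)*(m + 1)
(5) = k^4 - 6*k^3 - 51*k^2 + 224*k + 588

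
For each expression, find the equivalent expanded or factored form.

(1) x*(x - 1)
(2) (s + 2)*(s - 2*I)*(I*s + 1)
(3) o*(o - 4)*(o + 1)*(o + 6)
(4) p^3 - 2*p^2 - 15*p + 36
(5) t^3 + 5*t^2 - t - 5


(1) = x^2 - x
(2) = I*s^3 + 3*s^2 + 2*I*s^2 + 6*s - 2*I*s - 4*I
(3) = o^4 + 3*o^3 - 22*o^2 - 24*o
(4) = (p - 3)^2*(p + 4)
(5) = (t - 1)*(t + 1)*(t + 5)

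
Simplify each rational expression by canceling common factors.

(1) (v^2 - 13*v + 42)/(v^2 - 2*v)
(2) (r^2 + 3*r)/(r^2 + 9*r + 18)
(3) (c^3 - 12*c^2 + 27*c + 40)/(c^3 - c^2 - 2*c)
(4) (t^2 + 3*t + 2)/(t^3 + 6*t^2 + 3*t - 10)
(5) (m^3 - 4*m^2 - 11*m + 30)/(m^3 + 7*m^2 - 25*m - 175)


(1) = (v^2 - 13*v + 42)/(v^2 - 2*v)
(2) = r/(r + 6)
(3) = (c^2 - 13*c + 40)/(c^2 - 2*c)
(4) = (t + 1)/(t^2 + 4*t - 5)
(5) = (m^2 + m - 6)/(m^2 + 12*m + 35)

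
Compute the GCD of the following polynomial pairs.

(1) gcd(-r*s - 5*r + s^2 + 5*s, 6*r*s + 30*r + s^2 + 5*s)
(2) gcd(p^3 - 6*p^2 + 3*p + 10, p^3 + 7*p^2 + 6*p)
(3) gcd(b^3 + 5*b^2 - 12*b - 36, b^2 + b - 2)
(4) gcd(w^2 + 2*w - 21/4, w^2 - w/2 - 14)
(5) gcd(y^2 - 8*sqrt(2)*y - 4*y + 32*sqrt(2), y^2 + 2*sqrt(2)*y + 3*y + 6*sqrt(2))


(1) = gcd((-r + s)*(s + 5), (6*r + s)*(s + 5)) = s + 5
(2) = gcd((p - 5)*(p - 2)*(p + 1), p*(p + 1)*(p + 6)) = p + 1
(3) = b + 2
(4) = w + 7/2
(5) = gcd((y - 4)*(y - 8*sqrt(2)), (y + 3)*(y + 2*sqrt(2))) = 1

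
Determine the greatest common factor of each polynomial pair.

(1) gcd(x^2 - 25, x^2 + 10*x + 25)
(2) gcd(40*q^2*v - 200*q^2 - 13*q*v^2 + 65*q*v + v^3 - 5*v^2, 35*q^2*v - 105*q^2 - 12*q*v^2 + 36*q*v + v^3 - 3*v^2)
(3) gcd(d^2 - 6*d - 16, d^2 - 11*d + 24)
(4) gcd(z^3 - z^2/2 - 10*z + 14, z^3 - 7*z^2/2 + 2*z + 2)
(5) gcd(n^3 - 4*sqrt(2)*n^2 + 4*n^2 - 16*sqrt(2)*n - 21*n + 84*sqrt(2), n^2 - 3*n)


(1) = gcd((x - 5)*(x + 5), (x + 5)^2) = x + 5
(2) = gcd((-8*q + v)*(-5*q + v)*(v - 5), (-7*q + v)*(-5*q + v)*(v - 3)) = 5*q - v
(3) = gcd((d - 8)*(d + 2), (d - 8)*(d - 3)) = d - 8
(4) = gcd((z - 2)^2*(z + 7/2), (z - 2)^2*(z + 1/2)) = z^2 - 4*z + 4
(5) = n - 3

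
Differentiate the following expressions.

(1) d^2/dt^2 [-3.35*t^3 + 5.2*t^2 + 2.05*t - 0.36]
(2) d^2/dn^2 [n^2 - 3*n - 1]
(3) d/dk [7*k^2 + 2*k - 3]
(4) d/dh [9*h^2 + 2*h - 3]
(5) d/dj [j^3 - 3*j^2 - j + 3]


(1) = 10.4 - 20.1*t
(2) = 2
(3) = 14*k + 2
(4) = 18*h + 2
(5) = 3*j^2 - 6*j - 1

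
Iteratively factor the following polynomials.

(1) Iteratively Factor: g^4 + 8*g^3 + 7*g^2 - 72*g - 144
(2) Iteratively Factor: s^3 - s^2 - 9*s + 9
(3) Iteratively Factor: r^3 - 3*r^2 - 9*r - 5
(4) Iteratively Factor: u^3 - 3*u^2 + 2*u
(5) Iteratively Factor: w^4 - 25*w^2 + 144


(1) = (g + 4)*(g^3 + 4*g^2 - 9*g - 36) = (g - 3)*(g + 4)*(g^2 + 7*g + 12) = (g - 3)*(g + 4)^2*(g + 3)
(2) = (s - 1)*(s^2 - 9) = (s - 3)*(s - 1)*(s + 3)
(3) = (r + 1)*(r^2 - 4*r - 5) = (r + 1)^2*(r - 5)
(4) = (u - 2)*(u^2 - u) = (u - 2)*(u - 1)*(u)
(5) = (w - 4)*(w^3 + 4*w^2 - 9*w - 36) = (w - 4)*(w + 3)*(w^2 + w - 12) = (w - 4)*(w + 3)*(w + 4)*(w - 3)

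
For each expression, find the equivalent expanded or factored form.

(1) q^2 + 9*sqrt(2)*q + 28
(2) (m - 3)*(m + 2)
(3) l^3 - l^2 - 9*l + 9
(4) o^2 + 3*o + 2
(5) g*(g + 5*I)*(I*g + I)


(1) = (q + 2*sqrt(2))*(q + 7*sqrt(2))
(2) = m^2 - m - 6
(3) = (l - 3)*(l - 1)*(l + 3)
(4) = (o + 1)*(o + 2)
(5) = I*g^3 - 5*g^2 + I*g^2 - 5*g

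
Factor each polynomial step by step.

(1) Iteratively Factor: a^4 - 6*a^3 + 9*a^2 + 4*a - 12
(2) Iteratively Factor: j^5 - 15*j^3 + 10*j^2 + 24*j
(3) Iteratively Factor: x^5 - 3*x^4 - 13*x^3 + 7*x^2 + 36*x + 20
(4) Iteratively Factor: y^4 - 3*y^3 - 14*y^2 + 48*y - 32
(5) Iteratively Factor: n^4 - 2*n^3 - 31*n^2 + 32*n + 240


(1) = (a - 2)*(a^3 - 4*a^2 + a + 6) = (a - 2)^2*(a^2 - 2*a - 3) = (a - 3)*(a - 2)^2*(a + 1)
(2) = (j - 3)*(j^4 + 3*j^3 - 6*j^2 - 8*j) = j*(j - 3)*(j^3 + 3*j^2 - 6*j - 8) = j*(j - 3)*(j + 1)*(j^2 + 2*j - 8) = j*(j - 3)*(j - 2)*(j + 1)*(j + 4)
(3) = (x + 1)*(x^4 - 4*x^3 - 9*x^2 + 16*x + 20) = (x + 1)*(x + 2)*(x^3 - 6*x^2 + 3*x + 10) = (x - 2)*(x + 1)*(x + 2)*(x^2 - 4*x - 5) = (x - 2)*(x + 1)^2*(x + 2)*(x - 5)
(4) = (y - 2)*(y^3 - y^2 - 16*y + 16) = (y - 4)*(y - 2)*(y^2 + 3*y - 4) = (y - 4)*(y - 2)*(y + 4)*(y - 1)
(5) = (n + 4)*(n^3 - 6*n^2 - 7*n + 60) = (n + 3)*(n + 4)*(n^2 - 9*n + 20) = (n - 4)*(n + 3)*(n + 4)*(n - 5)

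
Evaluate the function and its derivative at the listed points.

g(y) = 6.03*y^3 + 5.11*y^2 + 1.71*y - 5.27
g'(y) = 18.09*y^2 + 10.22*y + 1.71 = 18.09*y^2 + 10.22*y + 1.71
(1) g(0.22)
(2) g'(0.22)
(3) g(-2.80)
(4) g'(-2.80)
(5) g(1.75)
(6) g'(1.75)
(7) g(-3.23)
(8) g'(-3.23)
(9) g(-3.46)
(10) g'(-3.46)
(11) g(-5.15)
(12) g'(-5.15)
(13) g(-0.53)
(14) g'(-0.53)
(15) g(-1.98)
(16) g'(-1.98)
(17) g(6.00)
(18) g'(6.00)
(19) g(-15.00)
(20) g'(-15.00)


(1) = -4.58
(2) = 4.83
(3) = -102.37
(4) = 114.92
(5) = 45.69
(6) = 75.00
(7) = -160.68
(8) = 157.43
(9) = -199.78
(10) = 182.92
(11) = -702.19
(12) = 428.87
(13) = -5.64
(14) = 1.37
(15) = -35.43
(16) = 52.39
(17) = 1491.43
(18) = 714.27
(19) = -19232.42
(20) = 3918.66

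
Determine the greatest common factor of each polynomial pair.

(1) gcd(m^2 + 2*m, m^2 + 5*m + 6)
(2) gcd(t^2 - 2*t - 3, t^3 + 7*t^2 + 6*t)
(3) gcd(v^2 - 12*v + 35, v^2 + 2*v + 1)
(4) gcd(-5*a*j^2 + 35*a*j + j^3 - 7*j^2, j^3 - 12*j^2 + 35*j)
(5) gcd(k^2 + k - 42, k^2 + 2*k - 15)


(1) = m + 2
(2) = gcd((t - 3)*(t + 1), t*(t + 1)*(t + 6)) = t + 1
(3) = 1
(4) = j^2 - 7*j
(5) = gcd((k - 6)*(k + 7), (k - 3)*(k + 5)) = 1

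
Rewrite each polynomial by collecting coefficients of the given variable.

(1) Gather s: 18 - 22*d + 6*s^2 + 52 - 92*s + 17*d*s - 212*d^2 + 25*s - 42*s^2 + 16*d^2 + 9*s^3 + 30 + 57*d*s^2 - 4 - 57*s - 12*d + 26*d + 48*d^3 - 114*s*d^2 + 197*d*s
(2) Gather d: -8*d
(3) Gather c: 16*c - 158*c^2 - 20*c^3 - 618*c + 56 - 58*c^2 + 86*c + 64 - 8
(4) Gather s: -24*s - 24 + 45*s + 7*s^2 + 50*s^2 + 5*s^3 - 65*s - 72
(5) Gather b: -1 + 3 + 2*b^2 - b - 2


(1) = 48*d^3 - 196*d^2 - 8*d + 9*s^3 + s^2*(57*d - 36) + s*(-114*d^2 + 214*d - 124) + 96
(2) = -8*d
(3) = -20*c^3 - 216*c^2 - 516*c + 112
(4) = 5*s^3 + 57*s^2 - 44*s - 96
(5) = 2*b^2 - b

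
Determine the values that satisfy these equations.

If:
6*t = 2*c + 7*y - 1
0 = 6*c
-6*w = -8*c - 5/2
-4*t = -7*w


Then:
c = 0
t = 35/48
w = 5/12
y = 43/56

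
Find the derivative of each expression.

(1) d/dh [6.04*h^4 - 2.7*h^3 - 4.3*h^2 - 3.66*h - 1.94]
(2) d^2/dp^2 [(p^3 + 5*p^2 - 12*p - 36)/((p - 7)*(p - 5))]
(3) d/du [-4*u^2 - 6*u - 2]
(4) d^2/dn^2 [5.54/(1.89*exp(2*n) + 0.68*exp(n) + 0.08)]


(1) = 24.16*h^3 - 8.1*h^2 - 8.6*h - 3.66
(2) = 2*(157*p^3 - 1893*p^2 + 6231*p - 2839)/(p^6 - 36*p^5 + 537*p^4 - 4248*p^3 + 18795*p^2 - 44100*p + 42875)
(3) = -8*u - 6
(4) = (5.54*(3.78*exp(n) + 0.68)*(7.56*exp(n) + 1.36)*exp(n) - (41.8824*exp(n) + 3.7672)*(1.89*exp(2*n) + 0.68*exp(n) + 0.08))*exp(n)/(1.89*exp(2*n) + 0.68*exp(n) + 0.08)^3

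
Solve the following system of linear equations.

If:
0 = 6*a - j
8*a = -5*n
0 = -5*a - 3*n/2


Then:
a = 0
j = 0
n = 0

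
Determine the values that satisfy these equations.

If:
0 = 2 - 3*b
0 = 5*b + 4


Then:
No Solution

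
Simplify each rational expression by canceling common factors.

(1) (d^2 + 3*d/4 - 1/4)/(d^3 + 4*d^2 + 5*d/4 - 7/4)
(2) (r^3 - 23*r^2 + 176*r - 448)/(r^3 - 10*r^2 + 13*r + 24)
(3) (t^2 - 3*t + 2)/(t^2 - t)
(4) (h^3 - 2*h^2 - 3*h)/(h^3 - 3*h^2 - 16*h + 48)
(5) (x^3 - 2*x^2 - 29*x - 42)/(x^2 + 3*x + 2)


(1) = (4*d - 1)/(4*d^2 + 12*d - 7)
(2) = (r^2 - 15*r + 56)/(r^2 - 2*r - 3)
(3) = (t - 2)/t
(4) = (h^2 + h)/(h^2 - 16)
(5) = (x^2 - 4*x - 21)/(x + 1)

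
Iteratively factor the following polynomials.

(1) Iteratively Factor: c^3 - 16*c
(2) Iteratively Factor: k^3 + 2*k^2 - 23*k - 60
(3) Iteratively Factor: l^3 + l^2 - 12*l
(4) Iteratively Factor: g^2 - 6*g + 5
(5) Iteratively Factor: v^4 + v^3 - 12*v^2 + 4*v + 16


(1) = (c + 4)*(c^2 - 4*c) = c*(c + 4)*(c - 4)
(2) = (k + 4)*(k^2 - 2*k - 15) = (k + 3)*(k + 4)*(k - 5)
(3) = (l)*(l^2 + l - 12) = l*(l + 4)*(l - 3)
(4) = (g - 1)*(g - 5)
(5) = (v + 1)*(v^3 - 12*v + 16) = (v - 2)*(v + 1)*(v^2 + 2*v - 8) = (v - 2)*(v + 1)*(v + 4)*(v - 2)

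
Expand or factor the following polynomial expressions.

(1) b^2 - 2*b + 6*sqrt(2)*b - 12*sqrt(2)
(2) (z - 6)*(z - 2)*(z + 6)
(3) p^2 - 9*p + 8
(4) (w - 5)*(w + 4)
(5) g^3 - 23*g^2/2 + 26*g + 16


(1) = (b - 2)*(b + 6*sqrt(2))
(2) = z^3 - 2*z^2 - 36*z + 72
(3) = (p - 8)*(p - 1)
(4) = w^2 - w - 20
(5) = (g - 8)*(g - 4)*(g + 1/2)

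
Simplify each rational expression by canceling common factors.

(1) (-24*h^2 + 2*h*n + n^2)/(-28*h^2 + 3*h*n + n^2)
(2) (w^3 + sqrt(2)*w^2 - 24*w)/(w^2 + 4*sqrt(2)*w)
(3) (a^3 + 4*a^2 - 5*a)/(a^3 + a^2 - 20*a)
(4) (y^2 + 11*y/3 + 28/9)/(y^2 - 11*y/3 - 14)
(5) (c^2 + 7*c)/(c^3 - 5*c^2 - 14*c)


(1) = (6*h + n)/(7*h + n)
(2) = w - 3*sqrt(2)
(3) = (a - 1)/(a - 4)
(4) = (3*y + 4)/(3*y - 18)
(5) = (c + 7)/(c^2 - 5*c - 14)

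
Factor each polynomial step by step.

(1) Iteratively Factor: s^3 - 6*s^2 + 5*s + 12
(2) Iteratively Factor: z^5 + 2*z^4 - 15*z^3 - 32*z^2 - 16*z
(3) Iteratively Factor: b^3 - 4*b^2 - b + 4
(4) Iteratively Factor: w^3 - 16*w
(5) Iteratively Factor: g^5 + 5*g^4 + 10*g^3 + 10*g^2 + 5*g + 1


(1) = (s - 4)*(s^2 - 2*s - 3) = (s - 4)*(s + 1)*(s - 3)
(2) = (z + 1)*(z^4 + z^3 - 16*z^2 - 16*z) = (z + 1)*(z + 4)*(z^3 - 3*z^2 - 4*z) = (z + 1)^2*(z + 4)*(z^2 - 4*z) = (z - 4)*(z + 1)^2*(z + 4)*(z)
(3) = (b - 4)*(b^2 - 1) = (b - 4)*(b + 1)*(b - 1)
(4) = (w + 4)*(w^2 - 4*w) = (w - 4)*(w + 4)*(w)
(5) = (g + 1)*(g^4 + 4*g^3 + 6*g^2 + 4*g + 1) = (g + 1)^2*(g^3 + 3*g^2 + 3*g + 1) = (g + 1)^3*(g^2 + 2*g + 1) = (g + 1)^4*(g + 1)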